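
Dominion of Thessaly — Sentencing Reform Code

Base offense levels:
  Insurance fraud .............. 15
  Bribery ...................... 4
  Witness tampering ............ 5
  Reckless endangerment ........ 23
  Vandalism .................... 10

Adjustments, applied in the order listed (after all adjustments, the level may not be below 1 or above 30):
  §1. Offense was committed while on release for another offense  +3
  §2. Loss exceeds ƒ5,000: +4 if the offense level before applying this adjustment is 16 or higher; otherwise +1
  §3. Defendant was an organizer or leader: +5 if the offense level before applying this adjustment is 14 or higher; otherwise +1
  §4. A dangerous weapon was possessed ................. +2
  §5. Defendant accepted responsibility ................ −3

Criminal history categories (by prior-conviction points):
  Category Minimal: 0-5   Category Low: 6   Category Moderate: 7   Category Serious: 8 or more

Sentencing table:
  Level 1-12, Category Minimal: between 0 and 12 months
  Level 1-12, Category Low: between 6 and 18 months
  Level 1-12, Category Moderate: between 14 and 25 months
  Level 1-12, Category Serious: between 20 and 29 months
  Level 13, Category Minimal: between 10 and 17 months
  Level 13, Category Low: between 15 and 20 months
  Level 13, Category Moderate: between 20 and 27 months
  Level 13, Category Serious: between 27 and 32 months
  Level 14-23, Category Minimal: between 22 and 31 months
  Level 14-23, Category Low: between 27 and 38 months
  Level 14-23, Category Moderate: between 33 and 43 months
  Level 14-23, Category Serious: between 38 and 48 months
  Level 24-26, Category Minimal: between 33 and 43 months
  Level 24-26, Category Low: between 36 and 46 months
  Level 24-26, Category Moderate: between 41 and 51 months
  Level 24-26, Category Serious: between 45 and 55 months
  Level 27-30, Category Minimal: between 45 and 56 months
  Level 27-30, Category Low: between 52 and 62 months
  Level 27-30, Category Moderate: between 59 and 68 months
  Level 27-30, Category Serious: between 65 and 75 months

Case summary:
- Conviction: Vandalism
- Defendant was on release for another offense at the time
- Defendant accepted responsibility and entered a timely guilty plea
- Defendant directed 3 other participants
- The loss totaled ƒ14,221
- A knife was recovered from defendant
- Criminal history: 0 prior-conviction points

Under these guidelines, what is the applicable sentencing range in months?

22-31 months

Base offense level for vandalism: 10.
§1 applies: 10 + 3 = 13.
§2 applies (level before this adjustment is 13 < 16, so +1): 13 + 1 = 14.
§3 applies (level before this adjustment is 14 ≥ 14, so +5): 14 + 5 = 19.
§4 applies: 19 + 2 = 21.
§5 applies: 21 − 3 = 18.
Final offense level: 18.
Criminal history: 0 prior points → Category Minimal (0-5).
Level 18 falls in the 14-23 band.
Grid: Level 14-23 × Category Minimal = 22-31 months.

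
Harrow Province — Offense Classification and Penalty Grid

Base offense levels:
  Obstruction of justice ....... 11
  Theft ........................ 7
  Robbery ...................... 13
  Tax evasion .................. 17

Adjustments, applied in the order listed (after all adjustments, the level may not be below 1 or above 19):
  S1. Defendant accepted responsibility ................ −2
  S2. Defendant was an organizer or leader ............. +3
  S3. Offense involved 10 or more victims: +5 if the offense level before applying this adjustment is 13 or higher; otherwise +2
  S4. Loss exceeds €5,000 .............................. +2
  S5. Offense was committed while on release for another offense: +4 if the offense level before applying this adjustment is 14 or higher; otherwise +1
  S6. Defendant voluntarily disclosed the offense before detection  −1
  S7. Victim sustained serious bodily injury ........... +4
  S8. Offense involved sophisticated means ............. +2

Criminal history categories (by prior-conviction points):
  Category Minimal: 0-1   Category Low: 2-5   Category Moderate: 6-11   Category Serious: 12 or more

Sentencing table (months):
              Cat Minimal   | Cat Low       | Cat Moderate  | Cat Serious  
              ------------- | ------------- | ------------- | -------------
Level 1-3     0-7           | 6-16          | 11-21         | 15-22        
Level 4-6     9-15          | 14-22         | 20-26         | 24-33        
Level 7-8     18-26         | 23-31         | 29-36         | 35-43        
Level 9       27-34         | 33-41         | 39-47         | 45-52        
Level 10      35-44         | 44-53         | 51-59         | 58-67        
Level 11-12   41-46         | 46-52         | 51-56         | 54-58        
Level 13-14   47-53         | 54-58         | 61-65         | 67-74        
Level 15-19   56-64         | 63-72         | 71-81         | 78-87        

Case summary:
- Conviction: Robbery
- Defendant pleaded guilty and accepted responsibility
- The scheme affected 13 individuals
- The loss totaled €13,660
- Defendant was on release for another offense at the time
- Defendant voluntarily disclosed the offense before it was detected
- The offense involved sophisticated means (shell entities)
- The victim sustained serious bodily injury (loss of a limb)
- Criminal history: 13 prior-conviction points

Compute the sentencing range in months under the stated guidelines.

Base offense level for robbery: 13.
S1 applies: 13 − 2 = 11.
S2 does not apply.
S3 applies (level before this adjustment is 11 < 13, so +2): 11 + 2 = 13.
S4 applies: 13 + 2 = 15.
S5 applies (level before this adjustment is 15 ≥ 14, so +4): 15 + 4 = 19.
S6 applies: 19 − 1 = 18.
S7 applies: 18 + 4 = 22.
S8 applies: 22 + 2 = 24.
Level 24 exceeds the maximum of 19; capped at 19.
Final offense level: 19.
Criminal history: 13 prior points → Category Serious (12+).
Level 19 falls in the 15-19 band.
Grid: Level 15-19 × Category Serious = 78-87 months.

78-87 months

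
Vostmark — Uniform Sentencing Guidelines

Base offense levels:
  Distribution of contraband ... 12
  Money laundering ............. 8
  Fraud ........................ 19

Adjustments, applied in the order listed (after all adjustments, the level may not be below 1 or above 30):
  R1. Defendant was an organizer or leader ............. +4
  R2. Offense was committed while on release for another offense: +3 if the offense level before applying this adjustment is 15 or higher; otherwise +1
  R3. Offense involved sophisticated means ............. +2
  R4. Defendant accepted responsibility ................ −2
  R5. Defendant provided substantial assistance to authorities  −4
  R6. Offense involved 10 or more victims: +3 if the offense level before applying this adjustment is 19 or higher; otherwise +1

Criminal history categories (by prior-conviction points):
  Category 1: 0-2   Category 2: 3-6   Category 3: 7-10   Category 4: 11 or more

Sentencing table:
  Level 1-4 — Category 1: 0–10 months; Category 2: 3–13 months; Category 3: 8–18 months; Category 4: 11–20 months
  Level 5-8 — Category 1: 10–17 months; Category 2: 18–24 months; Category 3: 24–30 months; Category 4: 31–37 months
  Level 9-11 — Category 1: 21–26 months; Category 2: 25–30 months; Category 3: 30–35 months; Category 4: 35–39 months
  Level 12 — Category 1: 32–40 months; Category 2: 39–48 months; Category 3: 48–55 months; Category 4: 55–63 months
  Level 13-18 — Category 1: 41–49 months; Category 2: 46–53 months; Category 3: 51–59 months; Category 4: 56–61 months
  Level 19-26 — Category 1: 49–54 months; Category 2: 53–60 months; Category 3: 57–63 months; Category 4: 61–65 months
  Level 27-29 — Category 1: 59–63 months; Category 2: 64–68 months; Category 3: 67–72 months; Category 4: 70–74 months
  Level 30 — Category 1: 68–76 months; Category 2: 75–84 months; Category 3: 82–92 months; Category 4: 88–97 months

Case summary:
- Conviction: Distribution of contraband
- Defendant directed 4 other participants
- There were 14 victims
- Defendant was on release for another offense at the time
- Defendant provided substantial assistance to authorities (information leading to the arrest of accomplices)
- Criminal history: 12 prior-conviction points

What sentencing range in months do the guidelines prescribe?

Base offense level for distribution of contraband: 12.
R1 applies: 12 + 4 = 16.
R2 applies (level before this adjustment is 16 ≥ 15, so +3): 16 + 3 = 19.
R4 does not apply.
R5 applies: 19 − 4 = 15.
R6 applies (level before this adjustment is 15 < 19, so +1): 15 + 1 = 16.
Final offense level: 16.
Criminal history: 12 prior points → Category 4 (11+).
Level 16 falls in the 13-18 band.
Grid: Level 13-18 × Category 4 = 56-61 months.

56-61 months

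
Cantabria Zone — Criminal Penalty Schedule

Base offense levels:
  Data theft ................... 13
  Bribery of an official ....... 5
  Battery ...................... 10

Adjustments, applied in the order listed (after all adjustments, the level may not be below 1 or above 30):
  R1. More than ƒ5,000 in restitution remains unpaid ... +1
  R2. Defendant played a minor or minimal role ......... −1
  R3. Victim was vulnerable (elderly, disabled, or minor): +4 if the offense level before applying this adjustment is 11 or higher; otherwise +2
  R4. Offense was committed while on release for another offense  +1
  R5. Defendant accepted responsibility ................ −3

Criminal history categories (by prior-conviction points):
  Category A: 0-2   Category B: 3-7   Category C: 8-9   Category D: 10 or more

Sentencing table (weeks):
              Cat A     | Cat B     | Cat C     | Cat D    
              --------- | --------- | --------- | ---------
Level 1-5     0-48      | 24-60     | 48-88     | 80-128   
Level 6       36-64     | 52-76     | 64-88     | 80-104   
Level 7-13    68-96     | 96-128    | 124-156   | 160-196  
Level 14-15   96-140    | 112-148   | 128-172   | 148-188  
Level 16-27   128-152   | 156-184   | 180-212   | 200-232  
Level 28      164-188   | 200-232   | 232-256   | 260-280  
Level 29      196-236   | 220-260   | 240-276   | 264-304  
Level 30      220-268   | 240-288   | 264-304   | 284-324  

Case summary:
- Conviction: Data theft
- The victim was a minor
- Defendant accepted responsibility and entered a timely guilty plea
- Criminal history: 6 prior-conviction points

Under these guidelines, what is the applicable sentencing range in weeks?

Base offense level for data theft: 13.
R2 does not apply.
R3 applies (level before this adjustment is 13 ≥ 11, so +4): 13 + 4 = 17.
R4 does not apply.
R5 applies: 17 − 3 = 14.
Final offense level: 14.
Criminal history: 6 prior points → Category B (3-7).
Level 14 falls in the 14-15 band.
Grid: Level 14-15 × Category B = 112-148 weeks.

112-148 weeks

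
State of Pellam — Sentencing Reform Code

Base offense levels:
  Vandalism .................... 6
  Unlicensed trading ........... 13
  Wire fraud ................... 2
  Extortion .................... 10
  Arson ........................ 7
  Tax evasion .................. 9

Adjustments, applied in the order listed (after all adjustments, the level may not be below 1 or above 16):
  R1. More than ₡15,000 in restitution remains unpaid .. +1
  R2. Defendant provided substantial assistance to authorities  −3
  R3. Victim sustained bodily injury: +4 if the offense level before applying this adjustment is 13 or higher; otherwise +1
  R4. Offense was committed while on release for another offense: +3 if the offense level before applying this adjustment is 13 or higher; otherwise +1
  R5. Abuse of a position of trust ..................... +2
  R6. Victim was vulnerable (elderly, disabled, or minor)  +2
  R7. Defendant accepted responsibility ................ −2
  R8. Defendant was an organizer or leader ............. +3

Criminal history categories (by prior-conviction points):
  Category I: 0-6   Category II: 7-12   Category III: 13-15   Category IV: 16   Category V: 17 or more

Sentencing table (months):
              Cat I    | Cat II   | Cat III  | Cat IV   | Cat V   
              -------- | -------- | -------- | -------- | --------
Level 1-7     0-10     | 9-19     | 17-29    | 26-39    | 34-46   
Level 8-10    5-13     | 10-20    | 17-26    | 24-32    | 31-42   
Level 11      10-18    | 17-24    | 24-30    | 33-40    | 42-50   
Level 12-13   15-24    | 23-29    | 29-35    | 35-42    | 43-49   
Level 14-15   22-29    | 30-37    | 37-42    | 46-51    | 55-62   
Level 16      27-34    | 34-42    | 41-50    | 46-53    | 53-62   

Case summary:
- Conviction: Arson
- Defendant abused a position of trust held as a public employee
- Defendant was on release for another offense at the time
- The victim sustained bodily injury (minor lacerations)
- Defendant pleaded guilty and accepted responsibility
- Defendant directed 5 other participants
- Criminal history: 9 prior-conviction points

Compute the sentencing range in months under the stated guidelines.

Base offense level for arson: 7.
R1 does not apply.
R3 applies (level before this adjustment is 7 < 13, so +1): 7 + 1 = 8.
R4 applies (level before this adjustment is 8 < 13, so +1): 8 + 1 = 9.
R5 applies: 9 + 2 = 11.
R7 applies: 11 − 2 = 9.
R8 applies: 9 + 3 = 12.
Final offense level: 12.
Criminal history: 9 prior points → Category II (7-12).
Level 12 falls in the 12-13 band.
Grid: Level 12-13 × Category II = 23-29 months.

23-29 months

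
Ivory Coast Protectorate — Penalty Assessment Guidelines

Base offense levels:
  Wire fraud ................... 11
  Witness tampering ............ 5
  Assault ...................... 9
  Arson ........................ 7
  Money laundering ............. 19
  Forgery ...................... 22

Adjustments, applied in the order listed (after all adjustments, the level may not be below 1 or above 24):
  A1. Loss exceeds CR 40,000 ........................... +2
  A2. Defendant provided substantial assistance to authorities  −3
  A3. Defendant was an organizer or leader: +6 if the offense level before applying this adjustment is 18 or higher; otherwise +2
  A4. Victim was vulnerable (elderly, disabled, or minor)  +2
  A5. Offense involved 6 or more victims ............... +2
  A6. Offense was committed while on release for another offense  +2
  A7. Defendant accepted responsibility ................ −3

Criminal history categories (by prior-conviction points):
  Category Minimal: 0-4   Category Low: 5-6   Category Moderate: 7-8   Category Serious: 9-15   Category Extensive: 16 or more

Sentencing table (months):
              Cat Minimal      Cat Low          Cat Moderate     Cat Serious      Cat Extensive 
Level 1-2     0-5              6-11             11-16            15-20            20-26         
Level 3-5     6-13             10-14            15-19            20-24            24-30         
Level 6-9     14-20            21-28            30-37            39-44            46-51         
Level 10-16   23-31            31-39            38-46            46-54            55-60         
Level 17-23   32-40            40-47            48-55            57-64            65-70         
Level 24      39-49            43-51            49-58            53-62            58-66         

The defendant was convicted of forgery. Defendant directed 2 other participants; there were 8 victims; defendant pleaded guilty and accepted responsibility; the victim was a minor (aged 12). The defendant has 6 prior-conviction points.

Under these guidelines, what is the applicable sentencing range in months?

Base offense level for forgery: 22.
A1 does not apply.
A3 applies (level before this adjustment is 22 ≥ 18, so +6): 22 + 6 = 28.
A4 applies: 28 + 2 = 30.
A5 applies: 30 + 2 = 32.
A6 does not apply.
A7 applies: 32 − 3 = 29.
Level 29 exceeds the maximum of 24; capped at 24.
Final offense level: 24.
Criminal history: 6 prior points → Category Low (5-6).
Level 24 falls in the 24 band.
Grid: Level 24 × Category Low = 43-51 months.

43-51 months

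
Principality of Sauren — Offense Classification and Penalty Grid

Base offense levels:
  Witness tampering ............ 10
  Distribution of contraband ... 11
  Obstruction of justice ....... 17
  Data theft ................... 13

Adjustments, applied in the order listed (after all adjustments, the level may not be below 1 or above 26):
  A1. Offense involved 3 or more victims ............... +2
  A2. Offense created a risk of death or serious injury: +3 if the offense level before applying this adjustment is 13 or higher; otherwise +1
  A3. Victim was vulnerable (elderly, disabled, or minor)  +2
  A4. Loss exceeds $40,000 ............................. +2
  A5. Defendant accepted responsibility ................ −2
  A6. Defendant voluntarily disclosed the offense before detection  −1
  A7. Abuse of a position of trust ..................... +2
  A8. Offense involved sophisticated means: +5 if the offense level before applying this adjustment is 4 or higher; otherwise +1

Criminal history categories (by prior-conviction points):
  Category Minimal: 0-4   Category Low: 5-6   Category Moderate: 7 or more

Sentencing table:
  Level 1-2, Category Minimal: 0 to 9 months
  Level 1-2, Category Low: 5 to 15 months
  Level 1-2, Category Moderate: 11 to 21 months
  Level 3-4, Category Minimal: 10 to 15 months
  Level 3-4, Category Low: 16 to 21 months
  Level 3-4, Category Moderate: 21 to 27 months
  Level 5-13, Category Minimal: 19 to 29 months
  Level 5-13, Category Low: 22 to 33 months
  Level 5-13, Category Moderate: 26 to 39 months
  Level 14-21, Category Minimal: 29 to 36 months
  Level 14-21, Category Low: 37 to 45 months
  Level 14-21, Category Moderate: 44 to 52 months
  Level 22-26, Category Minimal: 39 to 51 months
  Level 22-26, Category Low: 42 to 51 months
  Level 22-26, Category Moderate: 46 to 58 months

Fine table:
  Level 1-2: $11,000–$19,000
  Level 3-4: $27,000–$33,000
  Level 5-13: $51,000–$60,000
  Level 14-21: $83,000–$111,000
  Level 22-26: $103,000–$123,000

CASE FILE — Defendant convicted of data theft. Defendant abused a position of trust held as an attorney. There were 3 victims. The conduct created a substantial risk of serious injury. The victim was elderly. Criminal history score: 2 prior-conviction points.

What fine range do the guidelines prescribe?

$103,000–$123,000

Base offense level for data theft: 13.
A1 applies: 13 + 2 = 15.
A2 applies (level before this adjustment is 15 ≥ 13, so +3): 15 + 3 = 18.
A3 applies: 18 + 2 = 20.
A4 does not apply.
A7 applies: 20 + 2 = 22.
A8 does not apply.
Final offense level: 22.
Level 22 falls in the 22-26 band.
Fine table: Level 22-26 → $103,000–$123,000.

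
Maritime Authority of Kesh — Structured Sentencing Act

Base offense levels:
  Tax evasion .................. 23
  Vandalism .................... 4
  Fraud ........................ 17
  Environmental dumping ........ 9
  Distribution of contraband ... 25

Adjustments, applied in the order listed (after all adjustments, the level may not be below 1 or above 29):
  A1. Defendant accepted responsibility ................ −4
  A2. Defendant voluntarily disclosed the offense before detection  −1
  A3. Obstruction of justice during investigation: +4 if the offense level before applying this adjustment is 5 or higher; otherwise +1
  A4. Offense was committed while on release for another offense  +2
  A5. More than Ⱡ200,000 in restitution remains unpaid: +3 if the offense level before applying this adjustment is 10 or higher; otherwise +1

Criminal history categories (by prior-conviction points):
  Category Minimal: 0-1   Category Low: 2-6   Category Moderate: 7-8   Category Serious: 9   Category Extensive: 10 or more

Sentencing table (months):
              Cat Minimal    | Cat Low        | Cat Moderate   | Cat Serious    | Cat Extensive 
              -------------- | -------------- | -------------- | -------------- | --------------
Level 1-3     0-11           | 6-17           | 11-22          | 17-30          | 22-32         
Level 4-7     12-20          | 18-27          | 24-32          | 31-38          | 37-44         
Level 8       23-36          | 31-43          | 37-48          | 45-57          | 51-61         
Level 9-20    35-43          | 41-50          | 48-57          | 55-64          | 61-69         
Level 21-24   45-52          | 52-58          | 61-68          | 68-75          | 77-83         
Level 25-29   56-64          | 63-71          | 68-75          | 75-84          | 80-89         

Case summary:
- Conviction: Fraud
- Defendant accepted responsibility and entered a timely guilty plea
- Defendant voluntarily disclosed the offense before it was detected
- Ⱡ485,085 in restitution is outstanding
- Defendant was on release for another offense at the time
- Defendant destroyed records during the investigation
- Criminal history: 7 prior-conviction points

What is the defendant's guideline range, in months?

Base offense level for fraud: 17.
A1 applies: 17 − 4 = 13.
A2 applies: 13 − 1 = 12.
A3 applies (level before this adjustment is 12 ≥ 5, so +4): 12 + 4 = 16.
A4 applies: 16 + 2 = 18.
A5 applies (level before this adjustment is 18 ≥ 10, so +3): 18 + 3 = 21.
Final offense level: 21.
Criminal history: 7 prior points → Category Moderate (7-8).
Level 21 falls in the 21-24 band.
Grid: Level 21-24 × Category Moderate = 61-68 months.

61-68 months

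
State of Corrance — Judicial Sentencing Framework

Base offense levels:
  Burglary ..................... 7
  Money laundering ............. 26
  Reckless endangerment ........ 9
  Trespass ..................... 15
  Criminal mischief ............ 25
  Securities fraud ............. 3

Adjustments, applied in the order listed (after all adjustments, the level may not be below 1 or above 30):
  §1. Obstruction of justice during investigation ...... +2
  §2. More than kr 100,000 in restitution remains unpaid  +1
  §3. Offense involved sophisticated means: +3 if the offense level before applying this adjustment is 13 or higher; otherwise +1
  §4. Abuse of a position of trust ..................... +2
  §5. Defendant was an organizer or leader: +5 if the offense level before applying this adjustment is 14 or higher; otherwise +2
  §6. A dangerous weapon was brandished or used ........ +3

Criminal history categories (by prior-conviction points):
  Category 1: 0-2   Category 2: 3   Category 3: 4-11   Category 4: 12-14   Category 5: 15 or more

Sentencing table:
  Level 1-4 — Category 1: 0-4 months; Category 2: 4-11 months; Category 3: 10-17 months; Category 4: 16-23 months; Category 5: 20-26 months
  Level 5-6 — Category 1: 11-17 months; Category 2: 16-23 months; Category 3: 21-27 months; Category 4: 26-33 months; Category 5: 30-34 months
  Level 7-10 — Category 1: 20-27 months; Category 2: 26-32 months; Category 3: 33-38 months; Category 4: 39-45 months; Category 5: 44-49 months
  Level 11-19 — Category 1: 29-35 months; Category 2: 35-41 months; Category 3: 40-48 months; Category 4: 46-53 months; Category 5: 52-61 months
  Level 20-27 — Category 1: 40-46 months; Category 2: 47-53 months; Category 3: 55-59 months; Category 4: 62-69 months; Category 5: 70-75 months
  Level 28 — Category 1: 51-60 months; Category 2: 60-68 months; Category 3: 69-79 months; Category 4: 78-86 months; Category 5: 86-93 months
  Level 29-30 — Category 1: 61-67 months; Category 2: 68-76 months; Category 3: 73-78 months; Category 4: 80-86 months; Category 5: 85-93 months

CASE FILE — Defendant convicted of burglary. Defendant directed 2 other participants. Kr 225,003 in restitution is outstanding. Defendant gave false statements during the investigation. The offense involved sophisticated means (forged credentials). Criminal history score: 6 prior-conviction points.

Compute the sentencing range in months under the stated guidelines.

40-48 months

Base offense level for burglary: 7.
§1 applies: 7 + 2 = 9.
§2 applies: 9 + 1 = 10.
§3 applies (level before this adjustment is 10 < 13, so +1): 10 + 1 = 11.
§5 applies (level before this adjustment is 11 < 14, so +2): 11 + 2 = 13.
Final offense level: 13.
Criminal history: 6 prior points → Category 3 (4-11).
Level 13 falls in the 11-19 band.
Grid: Level 11-19 × Category 3 = 40-48 months.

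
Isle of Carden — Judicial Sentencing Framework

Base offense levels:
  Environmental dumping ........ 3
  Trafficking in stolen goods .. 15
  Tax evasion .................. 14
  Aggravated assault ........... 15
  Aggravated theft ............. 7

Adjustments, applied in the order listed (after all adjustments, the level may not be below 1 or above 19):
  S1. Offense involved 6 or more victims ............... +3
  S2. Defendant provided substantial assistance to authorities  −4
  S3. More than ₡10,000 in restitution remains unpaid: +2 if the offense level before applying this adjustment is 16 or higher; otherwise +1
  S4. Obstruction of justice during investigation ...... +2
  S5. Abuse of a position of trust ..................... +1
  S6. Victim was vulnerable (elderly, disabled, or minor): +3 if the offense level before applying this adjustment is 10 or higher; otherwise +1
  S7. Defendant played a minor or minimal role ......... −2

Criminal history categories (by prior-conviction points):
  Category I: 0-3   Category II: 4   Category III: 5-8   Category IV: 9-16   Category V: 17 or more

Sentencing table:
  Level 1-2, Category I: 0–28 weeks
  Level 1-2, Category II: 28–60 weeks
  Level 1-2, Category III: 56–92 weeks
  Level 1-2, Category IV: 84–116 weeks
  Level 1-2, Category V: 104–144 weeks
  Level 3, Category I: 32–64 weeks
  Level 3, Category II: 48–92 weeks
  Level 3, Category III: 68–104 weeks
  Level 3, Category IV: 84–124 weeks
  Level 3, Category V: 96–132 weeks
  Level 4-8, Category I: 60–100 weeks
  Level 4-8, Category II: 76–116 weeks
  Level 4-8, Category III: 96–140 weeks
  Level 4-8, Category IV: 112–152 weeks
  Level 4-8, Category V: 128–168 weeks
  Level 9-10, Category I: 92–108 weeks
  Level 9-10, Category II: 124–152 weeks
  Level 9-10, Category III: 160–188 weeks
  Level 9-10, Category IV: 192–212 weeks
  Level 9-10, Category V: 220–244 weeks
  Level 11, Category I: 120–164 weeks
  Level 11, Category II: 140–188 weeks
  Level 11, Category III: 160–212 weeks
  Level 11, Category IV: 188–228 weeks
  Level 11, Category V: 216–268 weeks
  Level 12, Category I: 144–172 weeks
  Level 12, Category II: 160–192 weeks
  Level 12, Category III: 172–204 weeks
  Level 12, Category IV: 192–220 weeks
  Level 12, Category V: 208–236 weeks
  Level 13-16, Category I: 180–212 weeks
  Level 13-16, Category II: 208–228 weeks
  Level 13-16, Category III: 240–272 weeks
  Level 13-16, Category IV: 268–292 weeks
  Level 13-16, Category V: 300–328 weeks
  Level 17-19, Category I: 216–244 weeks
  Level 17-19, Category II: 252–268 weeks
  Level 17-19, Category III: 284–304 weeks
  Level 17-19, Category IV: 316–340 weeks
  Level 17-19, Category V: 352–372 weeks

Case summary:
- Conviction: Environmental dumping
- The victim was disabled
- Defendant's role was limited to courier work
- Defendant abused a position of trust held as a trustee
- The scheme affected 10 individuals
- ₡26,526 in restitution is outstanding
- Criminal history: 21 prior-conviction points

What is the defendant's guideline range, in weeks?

Base offense level for environmental dumping: 3.
S1 applies: 3 + 3 = 6.
S3 applies (level before this adjustment is 6 < 16, so +1): 6 + 1 = 7.
S4 does not apply.
S5 applies: 7 + 1 = 8.
S6 applies (level before this adjustment is 8 < 10, so +1): 8 + 1 = 9.
S7 applies: 9 − 2 = 7.
Final offense level: 7.
Criminal history: 21 prior points → Category V (17+).
Level 7 falls in the 4-8 band.
Grid: Level 4-8 × Category V = 128-168 weeks.

128-168 weeks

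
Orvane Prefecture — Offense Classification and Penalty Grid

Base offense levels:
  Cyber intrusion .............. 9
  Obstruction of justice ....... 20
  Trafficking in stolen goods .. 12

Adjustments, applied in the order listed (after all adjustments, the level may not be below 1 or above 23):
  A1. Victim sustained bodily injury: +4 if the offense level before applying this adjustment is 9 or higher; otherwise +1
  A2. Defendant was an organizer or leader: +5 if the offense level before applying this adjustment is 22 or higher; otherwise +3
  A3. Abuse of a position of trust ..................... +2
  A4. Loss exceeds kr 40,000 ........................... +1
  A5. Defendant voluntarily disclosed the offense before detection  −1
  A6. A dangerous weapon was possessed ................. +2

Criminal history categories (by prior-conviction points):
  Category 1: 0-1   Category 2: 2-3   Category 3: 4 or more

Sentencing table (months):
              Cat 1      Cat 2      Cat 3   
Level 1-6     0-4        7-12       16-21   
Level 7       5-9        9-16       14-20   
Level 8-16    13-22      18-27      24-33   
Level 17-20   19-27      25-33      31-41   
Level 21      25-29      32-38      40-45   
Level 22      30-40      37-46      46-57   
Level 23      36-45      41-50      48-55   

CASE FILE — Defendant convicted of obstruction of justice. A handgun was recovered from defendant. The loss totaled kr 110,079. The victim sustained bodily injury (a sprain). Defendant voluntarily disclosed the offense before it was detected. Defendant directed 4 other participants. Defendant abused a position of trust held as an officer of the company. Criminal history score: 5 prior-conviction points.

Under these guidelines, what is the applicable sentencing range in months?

Base offense level for obstruction of justice: 20.
A1 applies (level before this adjustment is 20 ≥ 9, so +4): 20 + 4 = 24.
A2 applies (level before this adjustment is 24 ≥ 22, so +5): 24 + 5 = 29.
A3 applies: 29 + 2 = 31.
A4 applies: 31 + 1 = 32.
A5 applies: 32 − 1 = 31.
A6 applies: 31 + 2 = 33.
Level 33 exceeds the maximum of 23; capped at 23.
Final offense level: 23.
Criminal history: 5 prior points → Category 3 (4+).
Level 23 falls in the 23 band.
Grid: Level 23 × Category 3 = 48-55 months.

48-55 months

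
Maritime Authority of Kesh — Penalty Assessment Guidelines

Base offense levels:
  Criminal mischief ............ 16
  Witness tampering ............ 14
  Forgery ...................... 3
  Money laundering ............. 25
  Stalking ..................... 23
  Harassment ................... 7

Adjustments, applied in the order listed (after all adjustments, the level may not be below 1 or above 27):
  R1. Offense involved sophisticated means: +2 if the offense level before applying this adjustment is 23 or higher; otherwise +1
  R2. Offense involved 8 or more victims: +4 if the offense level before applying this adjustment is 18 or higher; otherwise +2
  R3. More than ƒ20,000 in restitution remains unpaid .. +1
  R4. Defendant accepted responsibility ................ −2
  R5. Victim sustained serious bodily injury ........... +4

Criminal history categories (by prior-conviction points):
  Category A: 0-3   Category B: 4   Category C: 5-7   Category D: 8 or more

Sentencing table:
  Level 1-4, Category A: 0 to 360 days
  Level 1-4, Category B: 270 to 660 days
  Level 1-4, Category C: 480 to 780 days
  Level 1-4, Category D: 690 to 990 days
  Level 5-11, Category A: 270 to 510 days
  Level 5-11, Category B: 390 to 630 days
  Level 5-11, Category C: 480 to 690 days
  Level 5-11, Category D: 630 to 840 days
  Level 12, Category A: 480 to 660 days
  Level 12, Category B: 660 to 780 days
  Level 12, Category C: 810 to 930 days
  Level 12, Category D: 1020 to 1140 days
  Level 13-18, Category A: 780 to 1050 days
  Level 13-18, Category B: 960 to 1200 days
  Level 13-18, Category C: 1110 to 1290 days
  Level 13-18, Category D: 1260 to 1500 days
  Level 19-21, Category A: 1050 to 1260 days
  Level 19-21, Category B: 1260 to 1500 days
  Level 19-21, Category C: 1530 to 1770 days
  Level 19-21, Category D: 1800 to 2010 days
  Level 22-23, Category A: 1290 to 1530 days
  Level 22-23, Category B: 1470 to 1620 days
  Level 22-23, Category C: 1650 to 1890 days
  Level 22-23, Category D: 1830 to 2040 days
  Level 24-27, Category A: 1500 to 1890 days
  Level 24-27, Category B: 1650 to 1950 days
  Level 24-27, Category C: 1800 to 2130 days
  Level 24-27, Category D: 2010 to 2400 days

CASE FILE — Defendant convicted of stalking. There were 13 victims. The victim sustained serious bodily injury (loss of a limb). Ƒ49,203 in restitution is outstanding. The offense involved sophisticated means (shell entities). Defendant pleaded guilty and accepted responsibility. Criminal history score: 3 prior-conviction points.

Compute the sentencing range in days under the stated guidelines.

1500-1890 days

Base offense level for stalking: 23.
R1 applies (level before this adjustment is 23 ≥ 23, so +2): 23 + 2 = 25.
R2 applies (level before this adjustment is 25 ≥ 18, so +4): 25 + 4 = 29.
R3 applies: 29 + 1 = 30.
R4 applies: 30 − 2 = 28.
R5 applies: 28 + 4 = 32.
Level 32 exceeds the maximum of 27; capped at 27.
Final offense level: 27.
Criminal history: 3 prior points → Category A (0-3).
Level 27 falls in the 24-27 band.
Grid: Level 24-27 × Category A = 1500-1890 days.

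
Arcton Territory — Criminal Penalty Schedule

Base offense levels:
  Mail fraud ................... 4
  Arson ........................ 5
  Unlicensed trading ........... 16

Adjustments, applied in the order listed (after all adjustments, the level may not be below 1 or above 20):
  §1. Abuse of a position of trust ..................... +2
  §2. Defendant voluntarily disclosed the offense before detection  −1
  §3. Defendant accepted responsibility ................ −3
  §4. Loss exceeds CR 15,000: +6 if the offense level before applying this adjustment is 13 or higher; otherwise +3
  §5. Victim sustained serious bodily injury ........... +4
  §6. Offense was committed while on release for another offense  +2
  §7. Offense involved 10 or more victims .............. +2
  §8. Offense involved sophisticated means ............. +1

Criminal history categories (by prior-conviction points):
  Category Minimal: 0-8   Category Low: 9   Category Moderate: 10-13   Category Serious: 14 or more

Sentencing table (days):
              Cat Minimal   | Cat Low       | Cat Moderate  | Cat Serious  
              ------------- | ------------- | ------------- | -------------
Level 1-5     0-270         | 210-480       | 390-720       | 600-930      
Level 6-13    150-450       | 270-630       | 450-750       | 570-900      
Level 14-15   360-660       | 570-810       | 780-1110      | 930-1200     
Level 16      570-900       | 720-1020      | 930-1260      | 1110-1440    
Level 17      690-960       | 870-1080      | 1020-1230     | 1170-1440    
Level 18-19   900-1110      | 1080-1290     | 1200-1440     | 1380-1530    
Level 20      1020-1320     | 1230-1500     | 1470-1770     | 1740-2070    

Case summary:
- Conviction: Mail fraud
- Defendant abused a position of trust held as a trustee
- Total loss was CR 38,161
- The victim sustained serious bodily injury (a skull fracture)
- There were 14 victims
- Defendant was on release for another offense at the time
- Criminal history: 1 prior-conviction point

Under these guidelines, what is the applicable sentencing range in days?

690-960 days

Base offense level for mail fraud: 4.
§1 applies: 4 + 2 = 6.
§3 does not apply.
§4 applies (level before this adjustment is 6 < 13, so +3): 6 + 3 = 9.
§5 applies: 9 + 4 = 13.
§6 applies: 13 + 2 = 15.
§7 applies: 15 + 2 = 17.
§8 does not apply.
Final offense level: 17.
Criminal history: 1 prior point → Category Minimal (0-8).
Level 17 falls in the 17 band.
Grid: Level 17 × Category Minimal = 690-960 days.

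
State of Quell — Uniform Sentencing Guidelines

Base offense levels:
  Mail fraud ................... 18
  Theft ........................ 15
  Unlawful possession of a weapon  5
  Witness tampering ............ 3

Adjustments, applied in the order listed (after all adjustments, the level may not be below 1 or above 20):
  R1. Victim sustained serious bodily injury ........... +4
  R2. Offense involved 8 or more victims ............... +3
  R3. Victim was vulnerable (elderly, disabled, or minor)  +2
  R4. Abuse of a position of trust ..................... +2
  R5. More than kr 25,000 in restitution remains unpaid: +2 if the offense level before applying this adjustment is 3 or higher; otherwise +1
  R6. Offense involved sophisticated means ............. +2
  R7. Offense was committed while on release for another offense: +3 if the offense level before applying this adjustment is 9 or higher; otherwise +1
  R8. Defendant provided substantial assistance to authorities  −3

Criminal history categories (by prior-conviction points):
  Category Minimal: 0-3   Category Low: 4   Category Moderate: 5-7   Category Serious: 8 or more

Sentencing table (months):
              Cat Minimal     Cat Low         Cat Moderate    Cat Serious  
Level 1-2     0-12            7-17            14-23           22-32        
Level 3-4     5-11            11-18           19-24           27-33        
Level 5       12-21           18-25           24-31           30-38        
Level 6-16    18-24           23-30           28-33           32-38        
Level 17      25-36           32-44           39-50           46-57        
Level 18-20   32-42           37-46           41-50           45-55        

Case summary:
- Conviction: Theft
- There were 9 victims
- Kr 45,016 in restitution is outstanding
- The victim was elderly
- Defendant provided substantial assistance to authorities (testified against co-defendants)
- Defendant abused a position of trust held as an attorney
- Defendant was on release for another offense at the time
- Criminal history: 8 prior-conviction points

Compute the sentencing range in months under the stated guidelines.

45-55 months

Base offense level for theft: 15.
R2 applies: 15 + 3 = 18.
R3 applies: 18 + 2 = 20.
R4 applies: 20 + 2 = 22.
R5 applies (level before this adjustment is 22 ≥ 3, so +2): 22 + 2 = 24.
R7 applies (level before this adjustment is 24 ≥ 9, so +3): 24 + 3 = 27.
R8 applies: 27 − 3 = 24.
Level 24 exceeds the maximum of 20; capped at 20.
Final offense level: 20.
Criminal history: 8 prior points → Category Serious (8+).
Level 20 falls in the 18-20 band.
Grid: Level 18-20 × Category Serious = 45-55 months.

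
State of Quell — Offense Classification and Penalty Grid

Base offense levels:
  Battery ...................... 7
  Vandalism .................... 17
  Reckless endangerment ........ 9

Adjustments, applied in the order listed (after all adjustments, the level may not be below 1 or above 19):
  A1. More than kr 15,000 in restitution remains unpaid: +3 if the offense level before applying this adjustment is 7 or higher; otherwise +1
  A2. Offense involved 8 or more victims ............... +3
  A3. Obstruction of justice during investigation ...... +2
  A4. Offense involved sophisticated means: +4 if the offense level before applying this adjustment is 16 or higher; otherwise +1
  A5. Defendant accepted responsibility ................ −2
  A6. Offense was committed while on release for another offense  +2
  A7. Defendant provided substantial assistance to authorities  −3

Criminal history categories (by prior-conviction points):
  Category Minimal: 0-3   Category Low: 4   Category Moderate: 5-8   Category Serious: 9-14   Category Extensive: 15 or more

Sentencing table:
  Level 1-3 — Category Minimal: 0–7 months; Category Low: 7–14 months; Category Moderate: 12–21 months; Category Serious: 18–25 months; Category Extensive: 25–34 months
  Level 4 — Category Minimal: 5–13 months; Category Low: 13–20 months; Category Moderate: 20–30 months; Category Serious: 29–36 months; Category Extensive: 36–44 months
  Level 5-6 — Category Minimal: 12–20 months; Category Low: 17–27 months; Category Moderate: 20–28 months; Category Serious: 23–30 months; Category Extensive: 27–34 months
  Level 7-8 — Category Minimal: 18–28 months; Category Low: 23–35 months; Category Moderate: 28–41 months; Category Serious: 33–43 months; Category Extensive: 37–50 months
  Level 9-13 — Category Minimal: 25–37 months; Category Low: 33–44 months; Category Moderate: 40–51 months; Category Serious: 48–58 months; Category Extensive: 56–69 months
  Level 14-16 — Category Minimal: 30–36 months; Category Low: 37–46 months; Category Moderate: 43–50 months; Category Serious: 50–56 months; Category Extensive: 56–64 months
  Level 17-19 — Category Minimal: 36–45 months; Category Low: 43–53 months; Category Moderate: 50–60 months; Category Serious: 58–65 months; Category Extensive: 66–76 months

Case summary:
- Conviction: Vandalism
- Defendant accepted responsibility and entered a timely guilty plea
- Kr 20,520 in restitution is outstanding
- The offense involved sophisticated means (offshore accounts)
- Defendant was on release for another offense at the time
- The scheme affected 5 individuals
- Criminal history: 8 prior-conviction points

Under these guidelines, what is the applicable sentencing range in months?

50-60 months

Base offense level for vandalism: 17.
A1 applies (level before this adjustment is 17 ≥ 7, so +3): 17 + 3 = 20.
A2 does not apply.
A3 does not apply.
A4 applies (level before this adjustment is 20 ≥ 16, so +4): 20 + 4 = 24.
A5 applies: 24 − 2 = 22.
A6 applies: 22 + 2 = 24.
Level 24 exceeds the maximum of 19; capped at 19.
Final offense level: 19.
Criminal history: 8 prior points → Category Moderate (5-8).
Level 19 falls in the 17-19 band.
Grid: Level 17-19 × Category Moderate = 50-60 months.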